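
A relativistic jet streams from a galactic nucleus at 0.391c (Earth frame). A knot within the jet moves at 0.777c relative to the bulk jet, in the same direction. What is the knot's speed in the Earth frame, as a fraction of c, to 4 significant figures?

Relativistic velocity addition: u = (u' + v)/(1 + u'v/c²)
= (0.777 + 0.391)/(1 + 0.777×0.391) = 1.168/1.30381 = 0.8958

u ≈ 0.8958c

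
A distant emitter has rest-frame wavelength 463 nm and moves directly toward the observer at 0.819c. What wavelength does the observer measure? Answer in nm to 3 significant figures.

Relativistic Doppler: λ_obs = λ_src √((1−β)/(1+β))
= 463 × √(0.18100/1.8190) = 463 × 0.31544 = 146 nm

λ_obs ≈ 146 nm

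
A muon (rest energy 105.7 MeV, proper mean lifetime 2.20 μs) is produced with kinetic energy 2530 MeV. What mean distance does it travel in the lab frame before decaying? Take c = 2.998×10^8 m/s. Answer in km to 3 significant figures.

γ = 1 + K/(m₀c²) = 1 + 2530/105.7 = 24.936
β = √(1 − 1/γ²) = 0.99920
Dilated lifetime: γτ₀ = 24.936 × 2.20 μs = 54.858 μs
d = βc·γτ₀ = 0.99920 × (2.998×10^8 m/s) × 5.4858×10^-5 s = 16.4 km

d ≈ 16.4 km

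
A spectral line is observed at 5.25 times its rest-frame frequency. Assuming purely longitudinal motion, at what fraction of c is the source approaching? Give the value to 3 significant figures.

f_obs/f_src = √((1+β)/(1−β)) = 5.25  ⇒  (1+β)/(1−β) = 27.562
β = |1 − D²|/(1 + D²) = |1 − 27.562|/(1 + 27.562) = 0.930

β ≈ 0.930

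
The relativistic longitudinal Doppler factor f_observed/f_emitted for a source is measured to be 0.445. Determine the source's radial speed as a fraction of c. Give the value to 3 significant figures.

β ≈ 0.669

f_obs/f_src = √((1−β)/(1+β)) = 0.445  ⇒  (1−β)/(1+β) = 0.19803
β = |1 − D²|/(1 + D²) = |1 − 0.19803|/(1 + 0.19803) = 0.669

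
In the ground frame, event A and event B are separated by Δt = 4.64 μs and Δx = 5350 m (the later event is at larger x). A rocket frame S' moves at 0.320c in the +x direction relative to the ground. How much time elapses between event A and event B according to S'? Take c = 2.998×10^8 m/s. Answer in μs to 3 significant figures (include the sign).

γ = 1/√(1 − 0.320²) = 1.0555
Δt' = γ(Δt − vΔx/c²) = 1.0555 × (4.64 μs − 0.320×5350 m / (2.998×10^8 m/s))
= 1.0555 × (-1.0705 μs) = -1.13 μs

Δt' ≈ -1.13 μs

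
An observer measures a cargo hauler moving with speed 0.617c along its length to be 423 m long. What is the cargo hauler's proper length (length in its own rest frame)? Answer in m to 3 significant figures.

L₀ ≈ 538 m

γ = 1/√(1 − 0.617²) = 1.2707
L₀ = γL = 1.2707 × 423 = 538 m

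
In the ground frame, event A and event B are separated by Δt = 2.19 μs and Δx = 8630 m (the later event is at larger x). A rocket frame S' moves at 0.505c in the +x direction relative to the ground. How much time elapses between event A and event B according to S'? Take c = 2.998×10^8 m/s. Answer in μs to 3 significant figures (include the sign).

γ = 1/√(1 − 0.505²) = 1.1586
Δt' = γ(Δt − vΔx/c²) = 1.1586 × (2.19 μs − 0.505×8630 m / (2.998×10^8 m/s))
= 1.1586 × (-12.347 μs) = -14.3 μs

Δt' ≈ -14.3 μs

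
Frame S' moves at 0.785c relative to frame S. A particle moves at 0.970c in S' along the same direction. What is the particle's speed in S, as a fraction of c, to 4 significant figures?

Relativistic velocity addition: u = (u' + v)/(1 + u'v/c²)
= (0.970 + 0.785)/(1 + 0.970×0.785) = 1.755/1.76145 = 0.9963

u ≈ 0.9963c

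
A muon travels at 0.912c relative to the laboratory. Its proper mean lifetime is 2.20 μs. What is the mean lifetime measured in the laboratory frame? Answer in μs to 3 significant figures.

Δt ≈ 5.36 μs

γ = 1/√(1 − 0.912²) = 2.4379
Time dilation: Δt = γτ₀ = 2.4379 × 2.20 μs = 5.36 μs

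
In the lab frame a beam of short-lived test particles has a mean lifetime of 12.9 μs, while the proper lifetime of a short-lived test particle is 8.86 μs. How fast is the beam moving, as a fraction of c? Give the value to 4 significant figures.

β ≈ 0.7268

γ = Δt/τ₀ = 12.9/8.86 = 1.45598
β = √(1 − 1/γ²) = √(1 − 1/1.45598²) = 0.7268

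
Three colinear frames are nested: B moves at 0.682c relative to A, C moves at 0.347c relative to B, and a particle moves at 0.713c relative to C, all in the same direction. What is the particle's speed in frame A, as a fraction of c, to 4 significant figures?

Compose boost 2: (0.347 + 0.682)/(1 + 0.347×0.682) = 1.029/1.23665 = 0.832084
Compose boost 3: (0.713 + 0.832084)/(1 + 0.713×0.832084) = 1.54508/1.59328 = 0.9698

u ≈ 0.9698c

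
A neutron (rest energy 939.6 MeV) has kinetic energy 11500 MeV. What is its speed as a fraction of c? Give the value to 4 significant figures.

γ = 1 + K/(m₀c²) = 1 + 11500/939.6 = 13.2393
β = √(1 − 1/γ²) = 0.9971

β ≈ 0.9971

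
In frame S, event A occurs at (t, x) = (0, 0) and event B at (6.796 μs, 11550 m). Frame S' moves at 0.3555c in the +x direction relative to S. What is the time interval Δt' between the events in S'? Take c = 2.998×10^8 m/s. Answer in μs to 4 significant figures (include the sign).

Δt' ≈ -7.382 μs

γ = 1/√(1 − 0.3555²) = 1.06989
Δt' = γ(Δt − vΔx/c²) = 1.06989 × (6.796 μs − 0.3555×11550 m / (2.998×10^8 m/s))
= 1.06989 × (-6.89988 μs) = -7.382 μs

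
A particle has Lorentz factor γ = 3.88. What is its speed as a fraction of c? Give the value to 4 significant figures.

β = √(1 − 1/γ²) = √(1 − 1/3.88²) = √(0.933574) = 0.9662

β ≈ 0.9662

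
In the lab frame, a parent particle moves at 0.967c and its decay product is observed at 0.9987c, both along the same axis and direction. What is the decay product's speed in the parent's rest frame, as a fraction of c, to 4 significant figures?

u' ≈ 0.9254c

Inverse velocity addition: u' = (u − v)/(1 − uv/c²)
= (0.9987 − 0.967)/(1 − 0.9987×0.967) = 0.03170/0.0342571 = 0.9254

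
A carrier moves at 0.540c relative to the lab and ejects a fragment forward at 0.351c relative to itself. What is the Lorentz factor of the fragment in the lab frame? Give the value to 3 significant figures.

u_lab = (0.351 + 0.540)/(1 + 0.351×0.540) = 0.8910/1.18954 = 0.749029
γ = 1/√(1 − 0.749029²) = 1.51

γ ≈ 1.51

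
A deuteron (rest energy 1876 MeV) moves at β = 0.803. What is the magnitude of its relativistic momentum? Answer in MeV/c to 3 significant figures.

γ = 1/√(1 − 0.803²) = 1.6779
p = γβm₀c = 1.6779 × 0.803 × 1876 MeV/c = 2530 MeV/c

p ≈ 2530 MeV/c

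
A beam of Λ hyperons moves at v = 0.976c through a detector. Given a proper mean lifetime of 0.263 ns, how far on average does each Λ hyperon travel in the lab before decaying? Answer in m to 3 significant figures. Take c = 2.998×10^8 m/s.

γ = 1/√(1 − 0.976²) = 4.5920
Dilated lifetime: Δt = γτ₀ = 4.5920 × 0.263 ns = 1.2077 ns
d = vΔt = 0.976c × 1.2077 ns = 2.9260×10^8 m/s × 1.2077×10^-9 s = 0.353 m

d ≈ 0.353 m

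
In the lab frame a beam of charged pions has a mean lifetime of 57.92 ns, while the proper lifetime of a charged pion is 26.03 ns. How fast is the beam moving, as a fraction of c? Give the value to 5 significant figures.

γ = Δt/τ₀ = 57.92/26.03 = 2.225125
β = √(1 − 1/γ²) = √(1 − 1/2.225125²) = 0.89332

β ≈ 0.89332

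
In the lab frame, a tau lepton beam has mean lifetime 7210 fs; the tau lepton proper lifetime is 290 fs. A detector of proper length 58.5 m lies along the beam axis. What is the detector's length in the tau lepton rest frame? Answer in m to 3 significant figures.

Time dilation ⇒ γ = Δt/τ₀ = 7210/290 = 24.862
Length contraction: L = L₀/γ = 58.5/24.862 = 2.35 m

L ≈ 2.35 m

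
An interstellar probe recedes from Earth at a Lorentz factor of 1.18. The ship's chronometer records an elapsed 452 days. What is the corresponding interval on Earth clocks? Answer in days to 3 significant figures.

γ = 1.18 (given)
Time dilation: Δt = γτ₀ = 1.18 × 452 days = 533 days

Δt ≈ 533 days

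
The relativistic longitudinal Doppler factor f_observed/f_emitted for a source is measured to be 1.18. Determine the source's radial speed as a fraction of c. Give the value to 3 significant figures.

f_obs/f_src = √((1+β)/(1−β)) = 1.18  ⇒  (1+β)/(1−β) = 1.3924
β = |1 − D²|/(1 + D²) = |1 − 1.3924|/(1 + 1.3924) = 0.164

β ≈ 0.164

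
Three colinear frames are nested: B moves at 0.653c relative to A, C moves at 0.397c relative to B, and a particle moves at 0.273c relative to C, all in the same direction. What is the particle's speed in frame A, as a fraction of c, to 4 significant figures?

u ≈ 0.9016c

Compose boost 2: (0.397 + 0.653)/(1 + 0.397×0.653) = 1.050/1.25924 = 0.833836
Compose boost 3: (0.273 + 0.833836)/(1 + 0.273×0.833836) = 1.10684/1.22764 = 0.9016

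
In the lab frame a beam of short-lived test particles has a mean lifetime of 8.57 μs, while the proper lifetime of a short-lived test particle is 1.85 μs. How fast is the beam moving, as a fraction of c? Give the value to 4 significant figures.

γ = Δt/τ₀ = 8.57/1.85 = 4.63243
β = √(1 − 1/γ²) = √(1 − 1/4.63243²) = 0.9764

β ≈ 0.9764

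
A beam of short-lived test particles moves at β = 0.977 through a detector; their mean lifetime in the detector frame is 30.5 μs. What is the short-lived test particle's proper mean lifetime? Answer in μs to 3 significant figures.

γ = 1/√(1 − 0.977²) = 4.6896
Proper time: τ₀ = Δt/γ = 30.5/4.6896 = 6.50 μs

τ₀ ≈ 6.50 μs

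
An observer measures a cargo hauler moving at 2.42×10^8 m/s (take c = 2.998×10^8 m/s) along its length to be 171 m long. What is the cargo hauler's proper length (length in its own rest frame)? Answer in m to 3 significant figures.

β = v/c = 2.42×10^8 / 2.998×10^8 = 0.80720
γ = 1/√(1 − 0.80720²) = 1.6941
L₀ = γL = 1.6941 × 171 = 290 m

L₀ ≈ 290 m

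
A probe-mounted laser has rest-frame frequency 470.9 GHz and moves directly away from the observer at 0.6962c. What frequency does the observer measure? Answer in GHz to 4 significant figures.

Relativistic Doppler: f_obs = f_src √((1−β)/(1+β))
= 470.9 × √(0.303800/1.69620) = 470.9 × 0.423209 = 199.3 GHz

f_obs ≈ 199.3 GHz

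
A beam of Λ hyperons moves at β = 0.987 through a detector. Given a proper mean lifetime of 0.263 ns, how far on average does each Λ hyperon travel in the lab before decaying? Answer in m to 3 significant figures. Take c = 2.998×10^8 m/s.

d ≈ 0.484 m

γ = 1/√(1 − 0.987²) = 6.2220
Dilated lifetime: Δt = γτ₀ = 6.2220 × 0.263 ns = 1.6364 ns
d = vΔt = 0.987c × 1.6364 ns = 2.9590×10^8 m/s × 1.6364×10^-9 s = 0.484 m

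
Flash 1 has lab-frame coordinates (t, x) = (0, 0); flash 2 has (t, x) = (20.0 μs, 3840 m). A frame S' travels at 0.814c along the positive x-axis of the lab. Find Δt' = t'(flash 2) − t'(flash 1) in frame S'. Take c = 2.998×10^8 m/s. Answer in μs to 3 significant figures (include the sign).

γ = 1/√(1 − 0.814²) = 1.7216
Δt' = γ(Δt − vΔx/c²) = 1.7216 × (20.0 μs − 0.814×3840 m / (2.998×10^8 m/s))
= 1.7216 × (9.5738 μs) = 16.5 μs

Δt' ≈ 16.5 μs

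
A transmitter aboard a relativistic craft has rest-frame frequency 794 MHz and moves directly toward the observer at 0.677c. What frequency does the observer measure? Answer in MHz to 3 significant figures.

Relativistic Doppler: f_obs = f_src √((1+β)/(1−β))
= 794 × √(1.6770/0.32300) = 794 × 2.2786 = 1810 MHz

f_obs ≈ 1810 MHz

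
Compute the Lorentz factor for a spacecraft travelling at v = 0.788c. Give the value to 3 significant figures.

γ ≈ 1.62

γ = 1/√(1 − β²) = 1/√(1 − 0.788²) = 1/√(0.37906) = 1.62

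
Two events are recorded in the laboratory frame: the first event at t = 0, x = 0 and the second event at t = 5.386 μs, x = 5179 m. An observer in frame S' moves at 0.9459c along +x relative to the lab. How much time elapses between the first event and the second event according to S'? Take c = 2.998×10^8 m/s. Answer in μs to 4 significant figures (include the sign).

γ = 1/√(1 − 0.9459²) = 3.08206
Δt' = γ(Δt − vΔx/c²) = 3.08206 × (5.386 μs − 0.9459×5179 m / (2.998×10^8 m/s))
= 3.08206 × (-10.9543 μs) = -33.76 μs

Δt' ≈ -33.76 μs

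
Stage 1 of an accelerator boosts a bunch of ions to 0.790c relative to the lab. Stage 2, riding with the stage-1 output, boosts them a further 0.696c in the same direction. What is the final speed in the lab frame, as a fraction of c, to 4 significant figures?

Compose boost 2: (0.696 + 0.790)/(1 + 0.696×0.790) = 1.486/1.54984 = 0.9588

u ≈ 0.9588c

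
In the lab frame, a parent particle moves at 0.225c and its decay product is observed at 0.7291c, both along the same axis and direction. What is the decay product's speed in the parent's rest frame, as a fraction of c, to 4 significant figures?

Inverse velocity addition: u' = (u − v)/(1 − uv/c²)
= (0.7291 − 0.225)/(1 − 0.7291×0.225) = 0.5041/0.835952 = 0.6030

u' ≈ 0.6030c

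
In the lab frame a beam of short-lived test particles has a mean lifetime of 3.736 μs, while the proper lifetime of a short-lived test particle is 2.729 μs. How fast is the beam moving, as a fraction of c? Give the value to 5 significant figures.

γ = Δt/τ₀ = 3.736/2.729 = 1.369000
β = √(1 − 1/γ²) = √(1 − 1/1.369000²) = 0.68296

β ≈ 0.68296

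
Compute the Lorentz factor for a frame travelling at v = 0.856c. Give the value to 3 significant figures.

γ = 1/√(1 − β²) = 1/√(1 − 0.856²) = 1/√(0.26726) = 1.93

γ ≈ 1.93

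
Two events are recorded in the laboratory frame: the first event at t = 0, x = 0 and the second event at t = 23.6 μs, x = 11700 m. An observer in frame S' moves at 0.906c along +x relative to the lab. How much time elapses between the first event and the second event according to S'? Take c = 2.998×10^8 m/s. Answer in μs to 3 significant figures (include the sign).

γ = 1/√(1 − 0.906²) = 2.3625
Δt' = γ(Δt − vΔx/c²) = 2.3625 × (23.6 μs − 0.906×11700 m / (2.998×10^8 m/s))
= 2.3625 × (-11.758 μs) = -27.8 μs

Δt' ≈ -27.8 μs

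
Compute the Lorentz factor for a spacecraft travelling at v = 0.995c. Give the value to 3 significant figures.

γ ≈ 10.0

γ = 1/√(1 − β²) = 1/√(1 − 0.995²) = 1/√(0.0099750) = 10.0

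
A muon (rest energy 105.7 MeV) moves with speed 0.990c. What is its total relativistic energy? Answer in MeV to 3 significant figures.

E ≈ 749 MeV

γ = 1/√(1 − 0.990²) = 7.0888
E = γm₀c² = 7.0888 × 105.7 MeV = 749 MeV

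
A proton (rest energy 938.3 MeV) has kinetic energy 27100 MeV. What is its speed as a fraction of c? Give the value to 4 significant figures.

β ≈ 0.9994

γ = 1 + K/(m₀c²) = 1 + 27100/938.3 = 29.8820
β = √(1 − 1/γ²) = 0.9994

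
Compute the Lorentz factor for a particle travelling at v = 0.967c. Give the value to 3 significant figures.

γ ≈ 3.93

γ = 1/√(1 − β²) = 1/√(1 − 0.967²) = 1/√(0.064911) = 3.93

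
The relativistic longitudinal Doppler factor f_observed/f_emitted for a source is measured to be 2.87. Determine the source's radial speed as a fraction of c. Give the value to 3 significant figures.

β ≈ 0.783

f_obs/f_src = √((1+β)/(1−β)) = 2.87  ⇒  (1+β)/(1−β) = 8.2369
β = |1 − D²|/(1 + D²) = |1 − 8.2369|/(1 + 8.2369) = 0.783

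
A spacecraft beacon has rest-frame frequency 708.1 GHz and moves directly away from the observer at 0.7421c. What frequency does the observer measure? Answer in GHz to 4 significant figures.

Relativistic Doppler: f_obs = f_src √((1−β)/(1+β))
= 708.1 × √(0.257900/1.74210) = 708.1 × 0.384759 = 272.4 GHz

f_obs ≈ 272.4 GHz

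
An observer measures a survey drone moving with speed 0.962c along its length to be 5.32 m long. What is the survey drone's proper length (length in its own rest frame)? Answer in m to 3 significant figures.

γ = 1/√(1 − 0.962²) = 3.6623
L₀ = γL = 3.6623 × 5.32 = 19.5 m

L₀ ≈ 19.5 m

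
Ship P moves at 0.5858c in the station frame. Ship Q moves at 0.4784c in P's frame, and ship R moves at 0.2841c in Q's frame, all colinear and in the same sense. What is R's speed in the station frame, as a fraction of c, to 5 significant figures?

u ≈ 0.90227c

Compose boost 2: (0.4784 + 0.5858)/(1 + 0.4784×0.5858) = 1.0642/1.280247 = 0.8312460
Compose boost 3: (0.2841 + 0.8312460)/(1 + 0.2841×0.8312460) = 1.115346/1.236157 = 0.90227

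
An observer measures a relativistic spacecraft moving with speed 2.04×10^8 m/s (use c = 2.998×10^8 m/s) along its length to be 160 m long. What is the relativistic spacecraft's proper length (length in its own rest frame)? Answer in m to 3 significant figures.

L₀ ≈ 218 m

β = v/c = 2.04×10^8 / 2.998×10^8 = 0.68045
γ = 1/√(1 − 0.68045²) = 1.3646
L₀ = γL = 1.3646 × 160 = 218 m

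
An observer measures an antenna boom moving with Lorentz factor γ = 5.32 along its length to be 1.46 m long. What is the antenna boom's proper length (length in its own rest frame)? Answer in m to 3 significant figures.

L₀ ≈ 7.77 m

γ = 5.32 (given)
L₀ = γL = 5.32 × 1.46 = 7.77 m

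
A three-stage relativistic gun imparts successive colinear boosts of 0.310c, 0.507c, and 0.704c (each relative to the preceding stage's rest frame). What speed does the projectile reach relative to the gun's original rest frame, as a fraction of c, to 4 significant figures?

Compose boost 2: (0.507 + 0.310)/(1 + 0.507×0.310) = 0.8170/1.15717 = 0.706033
Compose boost 3: (0.704 + 0.706033)/(1 + 0.704×0.706033) = 1.41003/1.49705 = 0.9419

u ≈ 0.9419c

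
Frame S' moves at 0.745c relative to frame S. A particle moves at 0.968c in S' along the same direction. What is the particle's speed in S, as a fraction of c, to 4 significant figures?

Relativistic velocity addition: u = (u' + v)/(1 + u'v/c²)
= (0.968 + 0.745)/(1 + 0.968×0.745) = 1.713/1.72116 = 0.9953

u ≈ 0.9953c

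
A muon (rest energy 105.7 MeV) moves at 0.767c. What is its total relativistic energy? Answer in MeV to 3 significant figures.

E ≈ 165 MeV

γ = 1/√(1 − 0.767²) = 1.5585
E = γm₀c² = 1.5585 × 105.7 MeV = 165 MeV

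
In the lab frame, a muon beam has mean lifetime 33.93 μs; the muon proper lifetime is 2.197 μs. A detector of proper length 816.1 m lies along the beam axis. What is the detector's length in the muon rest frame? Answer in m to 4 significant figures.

Time dilation ⇒ γ = Δt/τ₀ = 33.93/2.197 = 15.4438
Length contraction: L = L₀/γ = 816.1/15.4438 = 52.84 m

L ≈ 52.84 m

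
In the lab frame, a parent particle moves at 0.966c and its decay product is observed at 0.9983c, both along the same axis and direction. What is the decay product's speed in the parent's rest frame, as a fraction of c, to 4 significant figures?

Inverse velocity addition: u' = (u − v)/(1 − uv/c²)
= (0.9983 − 0.966)/(1 − 0.9983×0.966) = 0.03230/0.0356422 = 0.9062

u' ≈ 0.9062c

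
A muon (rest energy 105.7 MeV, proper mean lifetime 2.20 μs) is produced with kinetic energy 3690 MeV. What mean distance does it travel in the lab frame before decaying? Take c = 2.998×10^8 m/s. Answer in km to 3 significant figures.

γ = 1 + K/(m₀c²) = 1 + 3690/105.7 = 35.910
β = √(1 − 1/γ²) = 0.99961
Dilated lifetime: γτ₀ = 35.910 × 2.20 μs = 79.002 μs
d = βc·γτ₀ = 0.99961 × (2.998×10^8 m/s) × 7.9002×10^-5 s = 23.7 km

d ≈ 23.7 km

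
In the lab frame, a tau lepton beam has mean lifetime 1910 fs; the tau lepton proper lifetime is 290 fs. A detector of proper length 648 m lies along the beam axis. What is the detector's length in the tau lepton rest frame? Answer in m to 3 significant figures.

Time dilation ⇒ γ = Δt/τ₀ = 1910/290 = 6.5862
Length contraction: L = L₀/γ = 648/6.5862 = 98.4 m

L ≈ 98.4 m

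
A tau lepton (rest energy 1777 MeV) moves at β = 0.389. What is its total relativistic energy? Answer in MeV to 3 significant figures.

γ = 1/√(1 − 0.389²) = 1.0855
E = γm₀c² = 1.0855 × 1777 MeV = 1930 MeV

E ≈ 1930 MeV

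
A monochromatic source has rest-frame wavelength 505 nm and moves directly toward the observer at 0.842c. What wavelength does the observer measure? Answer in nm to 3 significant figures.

λ_obs ≈ 148 nm

Relativistic Doppler: λ_obs = λ_src √((1−β)/(1+β))
= 505 × √(0.15800/1.8420) = 505 × 0.29288 = 148 nm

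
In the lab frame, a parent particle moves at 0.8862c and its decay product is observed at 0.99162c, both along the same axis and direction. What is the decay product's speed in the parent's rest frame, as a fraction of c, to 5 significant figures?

u' ≈ 0.86961c

Inverse velocity addition: u' = (u − v)/(1 − uv/c²)
= (0.99162 − 0.8862)/(1 − 0.99162×0.8862) = 0.10542/0.1212264 = 0.86961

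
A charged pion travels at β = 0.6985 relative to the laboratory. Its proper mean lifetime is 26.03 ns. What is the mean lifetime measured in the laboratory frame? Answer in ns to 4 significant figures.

γ = 1/√(1 − 0.6985²) = 1.39741
Time dilation: Δt = γτ₀ = 1.39741 × 26.03 ns = 36.37 ns

Δt ≈ 36.37 ns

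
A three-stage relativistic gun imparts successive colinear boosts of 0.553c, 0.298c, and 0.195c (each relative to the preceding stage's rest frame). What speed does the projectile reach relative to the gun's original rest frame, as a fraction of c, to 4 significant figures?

Compose boost 2: (0.298 + 0.553)/(1 + 0.298×0.553) = 0.8510/1.16479 = 0.730601
Compose boost 3: (0.195 + 0.730601)/(1 + 0.195×0.730601) = 0.925601/1.14247 = 0.8102

u ≈ 0.8102c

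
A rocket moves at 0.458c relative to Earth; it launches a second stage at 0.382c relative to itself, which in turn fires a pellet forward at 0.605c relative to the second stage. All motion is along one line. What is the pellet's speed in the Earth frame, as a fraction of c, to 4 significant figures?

Compose boost 2: (0.382 + 0.458)/(1 + 0.382×0.458) = 0.8400/1.17496 = 0.714920
Compose boost 3: (0.605 + 0.714920)/(1 + 0.605×0.714920) = 1.31992/1.43253 = 0.9214

u ≈ 0.9214c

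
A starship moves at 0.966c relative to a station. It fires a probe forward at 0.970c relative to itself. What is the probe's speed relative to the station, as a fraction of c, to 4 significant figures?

Relativistic velocity addition: u = (u' + v)/(1 + u'v/c²)
= (0.970 + 0.966)/(1 + 0.970×0.966) = 1.936/1.93702 = 0.9995

u ≈ 0.9995c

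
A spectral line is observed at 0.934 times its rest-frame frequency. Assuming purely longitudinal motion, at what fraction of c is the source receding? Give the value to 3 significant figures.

β ≈ 0.0682

f_obs/f_src = √((1−β)/(1+β)) = 0.934  ⇒  (1−β)/(1+β) = 0.87236
β = |1 − D²|/(1 + D²) = |1 − 0.87236|/(1 + 0.87236) = 0.0682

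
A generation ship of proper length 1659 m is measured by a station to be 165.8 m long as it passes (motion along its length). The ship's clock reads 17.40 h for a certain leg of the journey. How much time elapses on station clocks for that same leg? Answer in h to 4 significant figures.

Length contraction ⇒ γ = L₀/L = 1659/165.8 = 10.0060
Time dilation: Δt = γτ₀ = 10.0060 × 17.40 h = 174.1 h

Δt ≈ 174.1 h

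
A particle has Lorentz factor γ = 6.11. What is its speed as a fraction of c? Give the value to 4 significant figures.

β = √(1 − 1/γ²) = √(1 − 1/6.11²) = √(0.973213) = 0.9865

β ≈ 0.9865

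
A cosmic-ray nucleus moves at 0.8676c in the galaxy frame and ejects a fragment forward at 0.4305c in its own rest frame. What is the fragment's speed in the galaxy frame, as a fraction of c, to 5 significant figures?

Compose boost 2: (0.4305 + 0.8676)/(1 + 0.4305×0.8676) = 1.2981/1.373502 = 0.94510

u ≈ 0.94510c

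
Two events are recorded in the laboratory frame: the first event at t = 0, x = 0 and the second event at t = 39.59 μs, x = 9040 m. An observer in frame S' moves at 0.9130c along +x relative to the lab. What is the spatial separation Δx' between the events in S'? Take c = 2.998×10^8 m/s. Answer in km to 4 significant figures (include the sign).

γ = 1/√(1 − 0.9130²) = 2.45122
Δx' = γ(Δx − vΔt) = 2.45122 × (9040 m − 0.9130×(2.998×10^8 m/s)×39.59×10^-6 s)
= 2.45122 × (-1796.47 m) = -4.404 km

Δx' ≈ -4.404 km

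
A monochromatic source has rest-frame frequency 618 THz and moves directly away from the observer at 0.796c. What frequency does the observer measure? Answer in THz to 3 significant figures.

f_obs ≈ 208 THz

Relativistic Doppler: f_obs = f_src √((1−β)/(1+β))
= 618 × √(0.20400/1.7960) = 618 × 0.33702 = 208 THz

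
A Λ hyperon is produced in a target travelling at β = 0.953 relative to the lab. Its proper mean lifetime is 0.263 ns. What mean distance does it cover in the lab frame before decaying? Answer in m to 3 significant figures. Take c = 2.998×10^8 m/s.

d ≈ 0.248 m

γ = 1/√(1 − 0.953²) = 3.3007
Dilated lifetime: Δt = γτ₀ = 3.3007 × 0.263 ns = 0.86807 ns
d = vΔt = 0.953c × 0.86807 ns = 2.8571×10^8 m/s × 8.6807×10^-10 s = 0.248 m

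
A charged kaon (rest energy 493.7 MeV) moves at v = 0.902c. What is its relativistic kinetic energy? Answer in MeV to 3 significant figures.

γ = 1/√(1 − 0.902²) = 2.3162
K = (γ − 1)m₀c² = (2.3162 − 1) × 493.7 MeV = 1.3162 × 493.7 MeV = 650 MeV

K ≈ 650 MeV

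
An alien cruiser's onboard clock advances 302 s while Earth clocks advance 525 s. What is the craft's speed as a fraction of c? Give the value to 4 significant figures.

γ = Δt/τ₀ = 525/302 = 1.73841
β = √(1 − 1/γ²) = √(1 − 1/1.73841²) = 0.8180

β ≈ 0.8180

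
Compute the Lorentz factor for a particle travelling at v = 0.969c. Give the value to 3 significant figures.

γ = 1/√(1 − β²) = 1/√(1 − 0.969²) = 1/√(0.061039) = 4.05

γ ≈ 4.05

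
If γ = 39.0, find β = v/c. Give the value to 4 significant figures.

β = √(1 − 1/γ²) = √(1 − 1/39.0²) = √(0.999343) = 0.9997

β ≈ 0.9997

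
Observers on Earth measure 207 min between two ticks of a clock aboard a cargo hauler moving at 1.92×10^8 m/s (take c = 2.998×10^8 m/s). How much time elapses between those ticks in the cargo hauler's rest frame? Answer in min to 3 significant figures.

β = v/c = 1.92×10^8 / 2.998×10^8 = 0.64043
γ = 1/√(1 − 0.64043²) = 1.3021
Proper time: τ₀ = Δt/γ = 207/1.3021 = 159 min

τ₀ ≈ 159 min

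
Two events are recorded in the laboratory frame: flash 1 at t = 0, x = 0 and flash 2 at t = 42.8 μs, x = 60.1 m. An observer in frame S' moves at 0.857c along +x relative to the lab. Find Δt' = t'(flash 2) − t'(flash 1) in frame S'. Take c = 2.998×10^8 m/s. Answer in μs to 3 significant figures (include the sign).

γ = 1/√(1 − 0.857²) = 1.9406
Δt' = γ(Δt − vΔx/c²) = 1.9406 × (42.8 μs − 0.857×60.1 m / (2.998×10^8 m/s))
= 1.9406 × (42.628 μs) = 82.7 μs

Δt' ≈ 82.7 μs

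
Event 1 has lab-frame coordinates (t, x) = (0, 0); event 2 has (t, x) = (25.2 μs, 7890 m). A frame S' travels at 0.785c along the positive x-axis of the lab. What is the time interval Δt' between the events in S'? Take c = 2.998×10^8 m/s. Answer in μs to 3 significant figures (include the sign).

γ = 1/√(1 − 0.785²) = 1.6142
Δt' = γ(Δt − vΔx/c²) = 1.6142 × (25.2 μs − 0.785×7890 m / (2.998×10^8 m/s))
= 1.6142 × (4.5407 μs) = 7.33 μs

Δt' ≈ 7.33 μs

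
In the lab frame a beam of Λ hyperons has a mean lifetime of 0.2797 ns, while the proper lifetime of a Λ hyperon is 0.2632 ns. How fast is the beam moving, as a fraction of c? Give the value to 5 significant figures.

β ≈ 0.33838

γ = Δt/τ₀ = 0.2797/0.2632 = 1.062690
β = √(1 − 1/γ²) = √(1 − 1/1.062690²) = 0.33838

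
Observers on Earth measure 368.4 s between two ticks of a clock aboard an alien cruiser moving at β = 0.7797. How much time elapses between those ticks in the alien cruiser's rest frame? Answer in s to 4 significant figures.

τ₀ ≈ 230.7 s

γ = 1/√(1 − 0.7797²) = 1.59705
Proper time: τ₀ = Δt/γ = 368.4/1.59705 = 230.7 s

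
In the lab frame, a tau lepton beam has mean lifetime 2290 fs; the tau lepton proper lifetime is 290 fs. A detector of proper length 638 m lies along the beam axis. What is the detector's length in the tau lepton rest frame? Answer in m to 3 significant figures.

Time dilation ⇒ γ = Δt/τ₀ = 2290/290 = 7.8966
Length contraction: L = L₀/γ = 638/7.8966 = 80.8 m

L ≈ 80.8 m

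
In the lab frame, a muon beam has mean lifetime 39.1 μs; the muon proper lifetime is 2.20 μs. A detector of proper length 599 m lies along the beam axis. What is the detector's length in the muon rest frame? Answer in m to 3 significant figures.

Time dilation ⇒ γ = Δt/τ₀ = 39.1/2.20 = 17.773
Length contraction: L = L₀/γ = 599/17.773 = 33.7 m

L ≈ 33.7 m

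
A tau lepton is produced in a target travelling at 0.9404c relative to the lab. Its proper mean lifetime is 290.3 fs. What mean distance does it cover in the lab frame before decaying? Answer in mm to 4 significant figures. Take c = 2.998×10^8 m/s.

d ≈ 0.2407 mm

γ = 1/√(1 − 0.9404²) = 2.94057
Dilated lifetime: Δt = γτ₀ = 2.94057 × 290.3 fs = 853.647 fs
d = vΔt = 0.9404c × 853.647 fs = 2.81932×10^8 m/s × 8.53647×10^-13 s = 0.2407 mm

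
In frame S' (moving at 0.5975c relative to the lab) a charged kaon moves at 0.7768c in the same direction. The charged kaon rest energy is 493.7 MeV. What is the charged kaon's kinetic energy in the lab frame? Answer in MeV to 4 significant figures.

K ≈ 937.7 MeV

u_lab = (0.7768 + 0.5975)/(1 + 0.7768×0.5975) = 0.9386410
γ = 1/√(1 − 0.9386410²) = 2.89943
K = (γ − 1)m₀c² = (2.89943 − 1) × 493.7 = 1.89943 × 493.7 = 937.7 MeV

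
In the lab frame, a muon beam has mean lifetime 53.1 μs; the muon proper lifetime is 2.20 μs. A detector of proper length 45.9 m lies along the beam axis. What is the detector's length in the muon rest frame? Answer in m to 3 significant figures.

Time dilation ⇒ γ = Δt/τ₀ = 53.1/2.20 = 24.136
Length contraction: L = L₀/γ = 45.9/24.136 = 1.90 m

L ≈ 1.90 m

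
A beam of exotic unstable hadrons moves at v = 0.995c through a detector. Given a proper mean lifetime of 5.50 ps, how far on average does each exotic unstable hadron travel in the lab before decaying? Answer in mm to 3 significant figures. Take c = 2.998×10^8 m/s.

γ = 1/√(1 − 0.995²) = 10.013
Dilated lifetime: Δt = γτ₀ = 10.013 × 5.50 ps = 55.069 ps
d = vΔt = 0.995c × 55.069 ps = 2.9830×10^8 m/s × 5.5069×10^-11 s = 16.4 mm

d ≈ 16.4 mm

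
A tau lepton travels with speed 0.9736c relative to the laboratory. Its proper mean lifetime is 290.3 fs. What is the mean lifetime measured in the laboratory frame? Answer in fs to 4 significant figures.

Δt ≈ 1272 fs

γ = 1/√(1 − 0.9736²) = 4.38095
Time dilation: Δt = γτ₀ = 4.38095 × 290.3 fs = 1272 fs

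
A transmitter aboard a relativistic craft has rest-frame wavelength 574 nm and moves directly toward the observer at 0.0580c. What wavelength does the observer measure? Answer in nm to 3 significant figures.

λ_obs ≈ 542 nm

Relativistic Doppler: λ_obs = λ_src √((1−β)/(1+β))
= 574 × √(0.94200/1.0580) = 574 × 0.94359 = 542 nm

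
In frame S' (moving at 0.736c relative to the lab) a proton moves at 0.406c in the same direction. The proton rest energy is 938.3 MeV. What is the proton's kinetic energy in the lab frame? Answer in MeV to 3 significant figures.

K ≈ 1030 MeV

u_lab = (0.406 + 0.736)/(1 + 0.406×0.736) = 0.879262
γ = 1/√(1 − 0.879262²) = 2.0994
K = (γ − 1)m₀c² = (2.0994 − 1) × 938.3 = 1.0994 × 938.3 = 1030 MeV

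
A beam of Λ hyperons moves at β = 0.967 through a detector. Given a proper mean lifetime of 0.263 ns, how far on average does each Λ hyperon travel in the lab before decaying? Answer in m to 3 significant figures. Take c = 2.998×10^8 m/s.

γ = 1/√(1 − 0.967²) = 3.9250
Dilated lifetime: Δt = γτ₀ = 3.9250 × 0.263 ns = 1.0323 ns
d = vΔt = 0.967c × 1.0323 ns = 2.8991×10^8 m/s × 1.0323×10^-9 s = 0.299 m

d ≈ 0.299 m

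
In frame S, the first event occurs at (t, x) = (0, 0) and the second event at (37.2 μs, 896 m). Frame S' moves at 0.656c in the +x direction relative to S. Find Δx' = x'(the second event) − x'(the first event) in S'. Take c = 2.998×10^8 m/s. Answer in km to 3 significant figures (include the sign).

Δx' ≈ -8.51 km

γ = 1/√(1 − 0.656²) = 1.3249
Δx' = γ(Δx − vΔt) = 1.3249 × (896 m − 0.656×(2.998×10^8 m/s)×37.2×10^-6 s)
= 1.3249 × (-6420.1 m) = -8.51 km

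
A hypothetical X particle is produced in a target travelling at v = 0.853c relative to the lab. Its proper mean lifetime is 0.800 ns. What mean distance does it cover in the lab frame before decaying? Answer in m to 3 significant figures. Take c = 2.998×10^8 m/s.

γ = 1/√(1 − 0.853²) = 1.9160
Dilated lifetime: Δt = γτ₀ = 1.9160 × 0.800 ns = 1.5328 ns
d = vΔt = 0.853c × 1.5328 ns = 2.5573×10^8 m/s × 1.5328×10^-9 s = 0.392 m

d ≈ 0.392 m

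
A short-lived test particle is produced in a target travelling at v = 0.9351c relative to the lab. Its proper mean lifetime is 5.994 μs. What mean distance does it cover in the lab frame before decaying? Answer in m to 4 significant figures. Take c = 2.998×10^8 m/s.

γ = 1/√(1 − 0.9351²) = 2.82180
Dilated lifetime: Δt = γτ₀ = 2.82180 × 5.994 μs = 16.9139 μs
d = vΔt = 0.9351c × 16.9139 μs = 2.80343×10^8 m/s × 1.69139×10^-5 s = 4742 m

d ≈ 4742 m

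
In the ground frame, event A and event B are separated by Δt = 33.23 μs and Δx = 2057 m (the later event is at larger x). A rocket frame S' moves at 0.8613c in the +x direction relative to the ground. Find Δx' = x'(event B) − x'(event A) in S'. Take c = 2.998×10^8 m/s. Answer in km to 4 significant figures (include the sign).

Δx' ≈ -12.84 km

γ = 1/√(1 − 0.8613²) = 1.96813
Δx' = γ(Δx − vΔt) = 1.96813 × (2057 m − 0.8613×(2.998×10^8 m/s)×33.23×10^-6 s)
= 1.96813 × (-6523.58 m) = -12.84 km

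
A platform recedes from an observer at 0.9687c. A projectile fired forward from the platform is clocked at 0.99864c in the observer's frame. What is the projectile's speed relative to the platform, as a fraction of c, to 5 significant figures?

Inverse velocity addition: u' = (u − v)/(1 − uv/c²)
= (0.99864 − 0.9687)/(1 − 0.99864×0.9687) = 0.029940/0.03261743 = 0.91791

u' ≈ 0.91791c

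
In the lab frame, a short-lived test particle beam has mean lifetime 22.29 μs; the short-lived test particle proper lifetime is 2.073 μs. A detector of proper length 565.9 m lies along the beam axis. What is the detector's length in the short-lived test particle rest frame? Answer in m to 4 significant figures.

L ≈ 52.63 m

Time dilation ⇒ γ = Δt/τ₀ = 22.29/2.073 = 10.7525
Length contraction: L = L₀/γ = 565.9/10.7525 = 52.63 m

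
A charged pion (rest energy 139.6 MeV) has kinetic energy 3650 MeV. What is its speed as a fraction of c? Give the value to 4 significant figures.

β ≈ 0.9993

γ = 1 + K/(m₀c²) = 1 + 3650/139.6 = 27.1461
β = √(1 − 1/γ²) = 0.9993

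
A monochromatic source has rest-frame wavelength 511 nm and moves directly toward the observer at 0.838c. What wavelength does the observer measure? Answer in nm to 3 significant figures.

λ_obs ≈ 152 nm

Relativistic Doppler: λ_obs = λ_src √((1−β)/(1+β))
= 511 × √(0.16200/1.8380) = 511 × 0.29688 = 152 nm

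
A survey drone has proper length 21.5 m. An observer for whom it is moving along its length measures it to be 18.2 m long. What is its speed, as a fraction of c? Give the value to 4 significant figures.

β ≈ 0.5324

γ = L₀/L = 21.5/18.2 = 1.18132
β = √(1 − 1/γ²) = 0.5324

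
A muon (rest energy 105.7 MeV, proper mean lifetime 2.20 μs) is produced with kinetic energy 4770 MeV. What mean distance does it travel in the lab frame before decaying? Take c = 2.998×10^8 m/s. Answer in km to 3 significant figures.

γ = 1 + K/(m₀c²) = 1 + 4770/105.7 = 46.128
β = √(1 − 1/γ²) = 0.99976
Dilated lifetime: γτ₀ = 46.128 × 2.20 μs = 101.48 μs
d = βc·γτ₀ = 0.99976 × (2.998×10^8 m/s) × 0.00010148 s = 30.4 km

d ≈ 30.4 km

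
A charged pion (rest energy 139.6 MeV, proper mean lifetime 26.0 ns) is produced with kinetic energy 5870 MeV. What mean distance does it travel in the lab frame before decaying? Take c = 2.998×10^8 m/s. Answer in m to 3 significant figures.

γ = 1 + K/(m₀c²) = 1 + 5870/139.6 = 43.049
β = √(1 − 1/γ²) = 0.99973
Dilated lifetime: γτ₀ = 43.049 × 26.0 ns = 1119.3 ns
d = βc·γτ₀ = 0.99973 × (2.998×10^8 m/s) × 1.1193×10^-6 s = 335 m

d ≈ 335 m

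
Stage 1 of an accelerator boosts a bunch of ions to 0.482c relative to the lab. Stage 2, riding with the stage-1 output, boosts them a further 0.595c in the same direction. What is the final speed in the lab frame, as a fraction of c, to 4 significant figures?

Compose boost 2: (0.595 + 0.482)/(1 + 0.595×0.482) = 1.077/1.28679 = 0.8370

u ≈ 0.8370c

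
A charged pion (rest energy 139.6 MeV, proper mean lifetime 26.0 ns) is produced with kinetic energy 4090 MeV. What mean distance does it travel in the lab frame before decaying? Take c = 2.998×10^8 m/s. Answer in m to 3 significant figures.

d ≈ 236 m

γ = 1 + K/(m₀c²) = 1 + 4090/139.6 = 30.298
β = √(1 − 1/γ²) = 0.99946
Dilated lifetime: γτ₀ = 30.298 × 26.0 ns = 787.75 ns
d = βc·γτ₀ = 0.99946 × (2.998×10^8 m/s) × 7.8775×10^-7 s = 236 m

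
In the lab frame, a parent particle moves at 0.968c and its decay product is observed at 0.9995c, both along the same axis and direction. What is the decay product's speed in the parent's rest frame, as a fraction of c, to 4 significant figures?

Inverse velocity addition: u' = (u − v)/(1 − uv/c²)
= (0.9995 − 0.968)/(1 − 0.9995×0.968) = 0.03150/0.0324840 = 0.9697

u' ≈ 0.9697c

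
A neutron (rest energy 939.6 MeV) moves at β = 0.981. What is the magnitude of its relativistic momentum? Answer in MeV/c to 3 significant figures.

p ≈ 4750 MeV/c

γ = 1/√(1 − 0.981²) = 5.1544
p = γβm₀c = 5.1544 × 0.981 × 939.6 MeV/c = 4750 MeV/c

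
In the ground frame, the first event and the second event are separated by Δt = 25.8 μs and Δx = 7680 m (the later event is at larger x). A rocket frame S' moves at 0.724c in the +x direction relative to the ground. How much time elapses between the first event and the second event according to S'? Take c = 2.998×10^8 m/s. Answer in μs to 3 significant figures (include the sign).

Δt' ≈ 10.5 μs

γ = 1/√(1 − 0.724²) = 1.4497
Δt' = γ(Δt − vΔx/c²) = 1.4497 × (25.8 μs − 0.724×7680 m / (2.998×10^8 m/s))
= 1.4497 × (7.2532 μs) = 10.5 μs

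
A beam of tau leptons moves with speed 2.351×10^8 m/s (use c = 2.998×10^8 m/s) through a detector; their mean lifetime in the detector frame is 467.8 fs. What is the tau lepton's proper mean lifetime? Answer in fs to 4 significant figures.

τ₀ ≈ 290.3 fs

β = v/c = 2.351×10^8 / 2.998×10^8 = 0.784189
γ = 1/√(1 − 0.784189²) = 1.61155
Proper time: τ₀ = Δt/γ = 467.8/1.61155 = 290.3 fs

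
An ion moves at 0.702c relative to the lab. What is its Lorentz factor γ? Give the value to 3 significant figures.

γ ≈ 1.40

γ = 1/√(1 − β²) = 1/√(1 − 0.702²) = 1/√(0.50720) = 1.40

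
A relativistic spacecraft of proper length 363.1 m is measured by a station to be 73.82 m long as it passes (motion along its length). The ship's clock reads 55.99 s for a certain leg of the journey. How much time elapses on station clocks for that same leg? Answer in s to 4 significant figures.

Δt ≈ 275.4 s

Length contraction ⇒ γ = L₀/L = 363.1/73.82 = 4.91872
Time dilation: Δt = γτ₀ = 4.91872 × 55.99 s = 275.4 s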